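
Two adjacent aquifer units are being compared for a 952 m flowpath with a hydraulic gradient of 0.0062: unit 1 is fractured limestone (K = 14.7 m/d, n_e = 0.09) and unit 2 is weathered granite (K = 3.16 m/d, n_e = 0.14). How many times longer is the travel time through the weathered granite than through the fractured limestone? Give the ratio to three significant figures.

Unit 1 (fractured limestone): v = 14.7×0.0062/0.09 = 1.013 m/d, t = 952/1.013 = 940.1 d
Unit 2 (weathered granite): v = 3.16×0.0062/0.14 = 0.1399 m/d, t = 952/0.1399 = 6803 d
t(weathered granite) / t(fractured limestone) = 6803/940.1 = 7.24

7.24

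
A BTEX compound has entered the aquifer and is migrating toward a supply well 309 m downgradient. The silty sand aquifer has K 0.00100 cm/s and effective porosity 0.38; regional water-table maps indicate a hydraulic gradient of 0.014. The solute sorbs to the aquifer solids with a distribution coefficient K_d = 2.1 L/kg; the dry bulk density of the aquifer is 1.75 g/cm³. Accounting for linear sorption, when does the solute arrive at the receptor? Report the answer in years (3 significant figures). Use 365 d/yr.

K = 0.00100 cm/s × 864 = 0.8640 m/d
q = Ki = 0.8640 × 0.014 = 0.01210 m/d
v = Ki/n = 0.8640·0.014/0.38 = 0.03183 m/d
Retardation R = 1 + ρ_b·K_d/n = 1 + 1.75×2.1/0.38 = 10.67
Contaminant velocity v_c = v/R = 0.03183/10.67 = 0.002983 m/d
t = L/v_c = 309/0.002983 = 103600 d
   = 103600/365 = 284 yr

284 years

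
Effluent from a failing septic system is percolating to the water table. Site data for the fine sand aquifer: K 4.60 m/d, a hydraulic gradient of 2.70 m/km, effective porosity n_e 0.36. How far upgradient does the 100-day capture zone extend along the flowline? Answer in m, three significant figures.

3.45 m

Specific discharge q = 4.60 × 0.0027 = 0.01242 m/d
Average linear velocity = 0.01242 / 0.36 = 0.03450 m/d
L = v × T = 0.03450 × 100 = 3.450 m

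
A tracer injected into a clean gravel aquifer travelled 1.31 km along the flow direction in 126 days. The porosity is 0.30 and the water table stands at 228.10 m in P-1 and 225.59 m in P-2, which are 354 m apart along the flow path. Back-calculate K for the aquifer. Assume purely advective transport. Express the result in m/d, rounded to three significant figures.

Hydraulic gradient i = (228.10 − 225.59) / 354 = 2.51 / 354 = 0.007090
L = 1.31 km = 1310 m
v = L / t = 1310 / 126 = 10.40 m/d
K = v · n / i = 10.40 × 0.30 / 0.007090 = 440 m/d

440 m/d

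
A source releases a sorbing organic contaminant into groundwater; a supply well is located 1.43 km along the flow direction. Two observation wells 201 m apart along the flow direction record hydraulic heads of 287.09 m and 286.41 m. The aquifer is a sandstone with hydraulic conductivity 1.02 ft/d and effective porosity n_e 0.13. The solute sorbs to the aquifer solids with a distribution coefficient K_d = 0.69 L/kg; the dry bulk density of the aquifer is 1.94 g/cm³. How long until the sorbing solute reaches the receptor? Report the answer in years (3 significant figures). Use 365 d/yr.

5470 years

Hydraulic gradient i = (287.09 − 286.41) / 201 = 0.68 / 201 = 0.003383
K = 1.02 ft/d × 0.3048 = 0.3109 m/d
Specific discharge q = 0.3109 × 0.003383 = 0.001052 m/d
Seepage velocity v = q / n = 0.001052 / 0.13 = 0.008091 m/d
Retardation R = 1 + ρ_b·K_d/n = 1 + 1.94×0.69/0.13 = 11.30
Contaminant velocity v_c = v/R = 0.008091/11.30 = 7.162e-4 m/d
L = 1.43 km = 1430 m
t = L/v_c = 1430/7.162e-4 = 1.997e6 d
   = 1.997e6/365 = 5470 yr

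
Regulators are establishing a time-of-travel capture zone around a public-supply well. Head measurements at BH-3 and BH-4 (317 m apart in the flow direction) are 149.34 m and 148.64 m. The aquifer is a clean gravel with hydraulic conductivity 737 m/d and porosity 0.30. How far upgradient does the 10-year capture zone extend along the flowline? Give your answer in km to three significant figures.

Hydraulic gradient i = (149.34 − 148.64) / 317 = 0.70 / 317 = 0.002208
q = Ki = 737 × 0.002208 = 1.627 m/d
v_s = q/n_e = 1.627/0.30 = 5.425 m/d
T = 10 yr × 365 = 3650 d
L = v × T = 5.425 × 3650 = 19800 m
   = 19.8 km

19.8 km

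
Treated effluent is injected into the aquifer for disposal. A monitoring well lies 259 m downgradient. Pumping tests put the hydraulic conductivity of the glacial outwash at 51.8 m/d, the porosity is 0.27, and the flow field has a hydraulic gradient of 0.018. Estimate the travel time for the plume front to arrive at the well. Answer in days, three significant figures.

q = Ki = 51.8 × 0.018 = 0.9324 m/d
Seepage velocity v = q / n = 0.9324 / 0.27 = 3.453 m/d
t = L / v = 259 / 3.453 = 75.00 d

75.0 days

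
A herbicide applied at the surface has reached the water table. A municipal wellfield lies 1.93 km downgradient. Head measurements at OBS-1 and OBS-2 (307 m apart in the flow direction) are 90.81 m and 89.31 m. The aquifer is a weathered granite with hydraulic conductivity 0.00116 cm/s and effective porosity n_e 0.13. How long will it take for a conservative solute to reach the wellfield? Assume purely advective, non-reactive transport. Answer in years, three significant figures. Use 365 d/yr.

140 years

Hydraulic gradient i = (90.81 − 89.31) / 307 = 1.50 / 307 = 0.004886
K = 0.00116 cm/s × 864 = 1.002 m/d
Darcy flux q = K·i = 1.002 × 0.004886 = 0.004897 m/d
v = Ki/n = 1.002·0.004886/0.13 = 0.03767 m/d
L = 1.93 km = 1930 m
t = L / v = 1930 / 0.03767 = 51240 d
   = 51240 / 365 = 140 yr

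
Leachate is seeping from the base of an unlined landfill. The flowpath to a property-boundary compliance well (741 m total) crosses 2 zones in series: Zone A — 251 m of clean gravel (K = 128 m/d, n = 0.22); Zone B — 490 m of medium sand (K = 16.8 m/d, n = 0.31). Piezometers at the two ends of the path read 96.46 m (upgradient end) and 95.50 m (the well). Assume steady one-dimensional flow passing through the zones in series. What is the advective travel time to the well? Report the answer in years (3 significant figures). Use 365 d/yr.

Total head drop ΔH = 96.46 − 95.50 = 0.96 m
Steady 1-D flow in series ⇒ the Darcy flux q is identical in every zone and the zone head losses add (resistances L/K in series).
Σ(L/K) = 251/128 + 490/16.8 = 1.961 + 29.17 = 31.13 d
q = ΔH / Σ(L/K) = 0.96 / 31.13 = 0.03084 m/d (same in every zone)
Zone A: v = q/n = 0.03084/0.22 = 0.1402 m/d → t_A = 251/0.1402 = 1790 d
Zone B: v = q/n = 0.03084/0.31 = 0.09949 m/d → t_B = 490/0.09949 = 4925 d
Total t = 1790 + 4925 = 6716 d
   = 6716 / 365 = 18.4 yr

18.4 years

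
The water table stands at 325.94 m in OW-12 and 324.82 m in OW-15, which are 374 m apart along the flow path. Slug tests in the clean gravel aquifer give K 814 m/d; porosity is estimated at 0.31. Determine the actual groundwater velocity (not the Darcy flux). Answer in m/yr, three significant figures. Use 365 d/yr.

2870 m/yr

Hydraulic gradient i = (325.94 − 324.82) / 374 = 1.12 / 374 = 0.002995
Specific discharge q = 814 × 0.002995 = 2.438 m/d
v = Ki/n = 814·0.002995/0.31 = 7.863 m/d
   = 7.863 × 365 = 2870 m/yr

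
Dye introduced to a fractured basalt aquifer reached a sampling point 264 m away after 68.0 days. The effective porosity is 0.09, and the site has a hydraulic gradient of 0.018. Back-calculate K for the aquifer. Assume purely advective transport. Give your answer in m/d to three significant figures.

v = L / t = 264 / 68.0 = 3.882 m/d
K = v · n / i = 3.882 × 0.09 / 0.018 = 19.4 m/d

19.4 m/d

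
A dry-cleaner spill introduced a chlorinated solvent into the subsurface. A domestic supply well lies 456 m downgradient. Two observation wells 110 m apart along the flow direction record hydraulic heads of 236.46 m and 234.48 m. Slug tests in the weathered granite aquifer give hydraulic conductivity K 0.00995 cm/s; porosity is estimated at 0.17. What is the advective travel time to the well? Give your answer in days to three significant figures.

Hydraulic gradient i = (236.46 − 234.48) / 110 = 1.98 / 110 = 0.01800
K = 0.00995 cm/s × 864 = 8.597 m/d
q = Ki = 8.597 × 0.01800 = 0.1547 m/d
v_s = q/n_e = 0.1547/0.17 = 0.9102 m/d
t = L / v = 456 / 0.9102 = 501.0 d

501 days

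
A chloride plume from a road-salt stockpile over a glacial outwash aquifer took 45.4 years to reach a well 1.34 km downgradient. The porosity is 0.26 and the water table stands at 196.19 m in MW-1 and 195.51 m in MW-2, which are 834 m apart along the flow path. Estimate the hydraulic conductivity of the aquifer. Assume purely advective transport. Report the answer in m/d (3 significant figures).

25.8 m/d

Hydraulic gradient i = (196.19 − 195.51) / 834 = 0.68 / 834 = 8.153e-4
t = 45.4 years = 16570 d
L = 1.34 km = 1340 m
v = L / t = 1340 / 16570 = 0.08086 m/d
K = v · n / i = 0.08086 × 0.26 / 8.153e-4 = 25.8 m/d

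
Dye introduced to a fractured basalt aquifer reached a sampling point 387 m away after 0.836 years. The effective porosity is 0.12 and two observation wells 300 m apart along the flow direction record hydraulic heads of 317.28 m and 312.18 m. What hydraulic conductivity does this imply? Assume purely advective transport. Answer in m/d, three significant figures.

8.95 m/d

Hydraulic gradient i = (317.28 − 312.18) / 300 = 5.10 / 300 = 0.01700
t = 0.836 years = 305.1 d
v = L / t = 387 / 305.1 = 1.268 m/d
K = v · n / i = 1.268 × 0.12 / 0.01700 = 8.95 m/d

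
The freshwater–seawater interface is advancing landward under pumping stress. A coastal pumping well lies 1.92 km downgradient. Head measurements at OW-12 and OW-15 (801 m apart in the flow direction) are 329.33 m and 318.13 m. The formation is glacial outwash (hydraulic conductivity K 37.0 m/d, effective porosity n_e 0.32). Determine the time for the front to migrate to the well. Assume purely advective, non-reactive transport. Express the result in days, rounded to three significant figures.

1190 days

Hydraulic gradient i = (329.33 − 318.13) / 801 = 11.20 / 801 = 0.01398
q = Ki = 37.0 × 0.01398 = 0.5174 m/d
v_s = q/n_e = 0.5174/0.32 = 1.617 m/d
L = 1.92 km = 1920 m
t = L / v = 1920 / 1.617 = 1188 d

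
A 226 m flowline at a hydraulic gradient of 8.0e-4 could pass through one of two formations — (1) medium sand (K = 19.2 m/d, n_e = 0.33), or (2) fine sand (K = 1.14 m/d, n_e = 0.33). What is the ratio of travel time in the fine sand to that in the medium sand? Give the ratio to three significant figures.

16.8

Unit 1 (medium sand): v = 19.2×8.0e-4/0.33 = 0.04655 m/d, t = 226/0.04655 = 4855 d
Unit 2 (fine sand): v = 1.14×8.0e-4/0.33 = 0.002764 m/d, t = 226/0.002764 = 81780 d
t(fine sand) / t(medium sand) = 81780/4855 = 16.8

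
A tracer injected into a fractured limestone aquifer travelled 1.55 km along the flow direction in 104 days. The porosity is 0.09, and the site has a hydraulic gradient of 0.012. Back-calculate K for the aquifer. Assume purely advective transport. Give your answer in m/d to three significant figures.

L = 1.55 km = 1550 m
v = L / t = 1550 / 104 = 14.90 m/d
K = v · n / i = 14.90 × 0.09 / 0.012 = 112 m/d

112 m/d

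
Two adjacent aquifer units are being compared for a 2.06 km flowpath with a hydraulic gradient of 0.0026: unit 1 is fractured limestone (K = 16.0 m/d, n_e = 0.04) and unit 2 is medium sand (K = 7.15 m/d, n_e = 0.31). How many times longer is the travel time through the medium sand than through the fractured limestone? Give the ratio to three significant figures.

17.3

Unit 1 (fractured limestone): v = 16.0×0.0026/0.04 = 1.040 m/d, t = 2060/1.040 = 1981 d
Unit 2 (medium sand): v = 7.15×0.0026/0.31 = 0.05997 m/d, t = 2060/0.05997 = 34350 d
t(medium sand) / t(fractured limestone) = 34350/1981 = 17.3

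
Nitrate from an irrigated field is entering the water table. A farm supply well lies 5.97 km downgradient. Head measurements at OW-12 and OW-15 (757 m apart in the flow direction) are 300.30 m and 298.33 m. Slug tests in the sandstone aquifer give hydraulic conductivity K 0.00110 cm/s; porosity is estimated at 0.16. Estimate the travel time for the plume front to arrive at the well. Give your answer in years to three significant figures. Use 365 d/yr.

Hydraulic gradient i = (300.30 − 298.33) / 757 = 1.97 / 757 = 0.002602
K = 0.00110 cm/s × 864 = 0.9504 m/d
Darcy flux q = K·i = 0.9504 × 0.002602 = 0.002473 m/d
Seepage velocity v = q / n = 0.002473 / 0.16 = 0.01546 m/d
L = 5.97 km = 5970 m
t = L / v = 5970 / 0.01546 = 386200 d
   = 386200 / 365 = 1060 yr

1060 years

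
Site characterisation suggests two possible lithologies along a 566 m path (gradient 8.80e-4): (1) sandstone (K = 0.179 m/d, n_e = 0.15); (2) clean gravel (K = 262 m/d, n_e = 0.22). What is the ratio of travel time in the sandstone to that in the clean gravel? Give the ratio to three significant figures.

998

Unit 1 (sandstone): v = 0.179×8.8e-4/0.15 = 0.001050 m/d, t = 566/0.001050 = 539000 d
Unit 2 (clean gravel): v = 262×8.8e-4/0.22 = 1.048 m/d, t = 566/1.048 = 540.1 d
t(sandstone) / t(clean gravel) = 539000/540.1 = 998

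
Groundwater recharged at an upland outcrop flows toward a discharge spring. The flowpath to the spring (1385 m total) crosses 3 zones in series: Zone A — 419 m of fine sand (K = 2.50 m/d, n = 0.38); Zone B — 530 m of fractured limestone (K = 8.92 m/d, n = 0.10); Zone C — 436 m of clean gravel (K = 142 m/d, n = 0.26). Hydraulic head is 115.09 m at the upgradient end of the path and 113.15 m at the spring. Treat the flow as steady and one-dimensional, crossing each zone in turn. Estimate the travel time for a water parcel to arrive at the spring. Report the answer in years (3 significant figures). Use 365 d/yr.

Total head drop ΔH = 115.09 − 113.15 = 1.94 m
Steady 1-D flow in series ⇒ the Darcy flux q is identical in every zone and the zone head losses add (resistances L/K in series).
Σ(L/K) = 419/2.50 + 530/8.92 + 436/142 = 167.6 + 59.42 + 3.070 = 230.1 d
q = ΔH / Σ(L/K) = 1.94 / 230.1 = 0.008432 m/d (same in every zone)
Zone A: v = q/n = 0.008432/0.38 = 0.02219 m/d → t_A = 419/0.02219 = 18880 d
Zone B: v = q/n = 0.008432/0.10 = 0.08432 m/d → t_B = 530/0.08432 = 6286 d
Zone C: v = q/n = 0.008432/0.26 = 0.03243 m/d → t_C = 436/0.03243 = 13440 d
Total t = 18880 + 6286 + 13440 = 38610 d
   = 38610 / 365 = 106 yr

106 years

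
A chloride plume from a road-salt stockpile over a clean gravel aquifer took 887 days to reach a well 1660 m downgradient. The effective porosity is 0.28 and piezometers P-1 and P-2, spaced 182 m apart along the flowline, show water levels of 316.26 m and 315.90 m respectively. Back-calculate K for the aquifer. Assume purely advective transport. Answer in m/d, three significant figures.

Hydraulic gradient i = (316.26 − 315.90) / 182 = 0.36 / 182 = 0.001978
v = L / t = 1660 / 887 = 1.871 m/d
K = v · n / i = 1.871 × 0.28 / 0.001978 = 265 m/d

265 m/d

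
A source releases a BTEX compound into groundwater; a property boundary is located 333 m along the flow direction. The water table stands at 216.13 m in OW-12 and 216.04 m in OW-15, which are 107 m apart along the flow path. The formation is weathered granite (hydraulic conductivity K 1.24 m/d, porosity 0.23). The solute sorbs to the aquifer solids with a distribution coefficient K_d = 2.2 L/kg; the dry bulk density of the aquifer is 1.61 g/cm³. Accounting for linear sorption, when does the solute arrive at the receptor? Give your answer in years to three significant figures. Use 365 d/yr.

3300 years

Hydraulic gradient i = (216.13 − 216.04) / 107 = 0.09 / 107 = 8.411e-4
q = Ki = 1.24 × 8.411e-4 = 0.001043 m/d
Average linear velocity = 0.001043 / 0.23 = 0.004535 m/d
Retardation R = 1 + ρ_b·K_d/n = 1 + 1.61×2.2/0.23 = 16.40
Contaminant velocity v_c = v/R = 0.004535/16.40 = 2.765e-4 m/d
t = L/v_c = 333/2.765e-4 = 1.204e6 d
   = 1.204e6/365 = 3300 yr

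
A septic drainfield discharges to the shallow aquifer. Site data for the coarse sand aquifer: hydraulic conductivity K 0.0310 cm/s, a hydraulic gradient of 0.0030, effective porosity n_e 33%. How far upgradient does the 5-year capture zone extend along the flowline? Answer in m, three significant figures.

444 m

K = 0.0310 cm/s × 864 = 26.78 m/d
q = Ki = 26.78 × 0.0030 = 0.08035 m/d
v_s = q/n_e = 0.08035/0.33 = 0.2435 m/d
T = 5 yr × 365 = 1825 d
L = v × T = 0.2435 × 1825 = 444.4 m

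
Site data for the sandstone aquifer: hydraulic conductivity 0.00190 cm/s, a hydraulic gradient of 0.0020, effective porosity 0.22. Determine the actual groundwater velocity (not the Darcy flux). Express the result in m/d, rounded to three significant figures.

0.0149 m/d

K = 0.00190 cm/s × 864 = 1.642 m/d
q = Ki = 1.642 × 0.0020 = 0.003283 m/d
Seepage velocity v = q / n = 0.003283 / 0.22 = 0.01492 m/d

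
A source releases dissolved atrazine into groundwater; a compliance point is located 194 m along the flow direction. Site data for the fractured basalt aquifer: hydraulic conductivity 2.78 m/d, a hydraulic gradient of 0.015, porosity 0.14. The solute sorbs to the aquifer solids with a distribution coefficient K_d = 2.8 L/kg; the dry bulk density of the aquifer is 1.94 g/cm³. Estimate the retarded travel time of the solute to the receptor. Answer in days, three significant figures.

25900 days

Specific discharge q = 2.78 × 0.015 = 0.04170 m/d
v_s = q/n_e = 0.04170/0.14 = 0.2979 m/d
Retardation R = 1 + ρ_b·K_d/n = 1 + 1.94×2.8/0.14 = 39.80
Contaminant velocity v_c = v/R = 0.2979/39.80 = 0.007484 m/d
t = L/v_c = 194/0.007484 = 25920 d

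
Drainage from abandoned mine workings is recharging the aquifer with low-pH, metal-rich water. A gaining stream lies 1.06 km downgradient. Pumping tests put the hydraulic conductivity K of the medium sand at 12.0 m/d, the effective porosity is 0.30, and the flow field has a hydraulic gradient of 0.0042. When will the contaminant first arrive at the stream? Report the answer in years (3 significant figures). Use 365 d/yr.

Specific discharge q = 12.0 × 0.0042 = 0.05040 m/d
Average linear velocity = 0.05040 / 0.30 = 0.1680 m/d
L = 1.06 km = 1060 m
t = L / v = 1060 / 0.1680 = 6310 d
   = 6310 / 365 = 17.3 yr

17.3 years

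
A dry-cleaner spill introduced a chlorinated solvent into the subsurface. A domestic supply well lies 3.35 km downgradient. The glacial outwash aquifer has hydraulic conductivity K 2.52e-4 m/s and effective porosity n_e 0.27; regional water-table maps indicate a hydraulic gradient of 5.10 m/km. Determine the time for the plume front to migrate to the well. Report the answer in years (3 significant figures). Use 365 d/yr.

22.3 years

K = 2.52e-4 m/s × 86400 s/d = 21.77 m/d
Specific discharge q = 21.77 × 0.0051 = 0.1110 m/d
Average linear velocity = 0.1110 / 0.27 = 0.4113 m/d
L = 3.35 km = 3350 m
t = L / v = 3350 / 0.4113 = 8146 d
   = 8146 / 365 = 22.3 yr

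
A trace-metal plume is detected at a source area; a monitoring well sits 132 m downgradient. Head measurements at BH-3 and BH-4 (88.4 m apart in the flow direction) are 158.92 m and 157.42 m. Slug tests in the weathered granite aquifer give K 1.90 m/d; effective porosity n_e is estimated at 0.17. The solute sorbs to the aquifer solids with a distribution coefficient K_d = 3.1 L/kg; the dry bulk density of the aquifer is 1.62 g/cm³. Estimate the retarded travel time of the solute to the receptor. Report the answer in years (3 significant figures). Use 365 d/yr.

58.2 years

Hydraulic gradient i = (158.92 − 157.42) / 88.4 = 1.50 / 88.4 = 0.01697
q = Ki = 1.90 × 0.01697 = 0.03224 m/d
Seepage velocity v = q / n = 0.03224 / 0.17 = 0.1896 m/d
Retardation R = 1 + ρ_b·K_d/n = 1 + 1.62×3.1/0.17 = 30.54
Contaminant velocity v_c = v/R = 0.1896/30.54 = 0.006210 m/d
t = L/v_c = 132/0.006210 = 21260 d
   = 21260/365 = 58.2 yr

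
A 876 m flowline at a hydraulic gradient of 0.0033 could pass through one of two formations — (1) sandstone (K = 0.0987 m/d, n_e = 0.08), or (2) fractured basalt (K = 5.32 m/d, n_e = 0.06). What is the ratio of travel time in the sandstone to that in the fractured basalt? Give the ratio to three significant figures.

71.9

Unit 1 (sandstone): v = 0.0987×0.0033/0.08 = 0.004071 m/d, t = 876/0.004071 = 215200 d
Unit 2 (fractured basalt): v = 5.32×0.0033/0.06 = 0.2926 m/d, t = 876/0.2926 = 2994 d
t(sandstone) / t(fractured basalt) = 215200/2994 = 71.9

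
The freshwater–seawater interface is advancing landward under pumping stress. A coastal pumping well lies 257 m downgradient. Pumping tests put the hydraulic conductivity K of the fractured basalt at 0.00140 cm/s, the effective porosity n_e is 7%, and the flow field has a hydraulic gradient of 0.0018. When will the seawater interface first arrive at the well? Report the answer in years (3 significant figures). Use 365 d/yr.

22.6 years

K = 0.00140 cm/s × 864 = 1.210 m/d
Darcy flux q = K·i = 1.210 × 0.0018 = 0.002177 m/d
Seepage velocity v = q / n = 0.002177 / 0.07 = 0.03110 m/d
t = L / v = 257 / 0.03110 = 8263 d
   = 8263 / 365 = 22.6 yr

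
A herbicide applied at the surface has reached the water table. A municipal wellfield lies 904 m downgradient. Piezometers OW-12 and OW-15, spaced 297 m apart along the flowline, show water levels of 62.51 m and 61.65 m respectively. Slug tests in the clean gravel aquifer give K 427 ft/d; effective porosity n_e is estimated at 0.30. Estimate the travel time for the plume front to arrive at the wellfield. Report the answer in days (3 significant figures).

720 days

Hydraulic gradient i = (62.51 − 61.65) / 297 = 0.86 / 297 = 0.002896
K = 427 ft/d × 0.3048 = 130.1 m/d
q = Ki = 130.1 × 0.002896 = 0.3769 m/d
Average linear velocity = 0.3769 / 0.30 = 1.256 m/d
t = L / v = 904 / 1.256 = 719.6 d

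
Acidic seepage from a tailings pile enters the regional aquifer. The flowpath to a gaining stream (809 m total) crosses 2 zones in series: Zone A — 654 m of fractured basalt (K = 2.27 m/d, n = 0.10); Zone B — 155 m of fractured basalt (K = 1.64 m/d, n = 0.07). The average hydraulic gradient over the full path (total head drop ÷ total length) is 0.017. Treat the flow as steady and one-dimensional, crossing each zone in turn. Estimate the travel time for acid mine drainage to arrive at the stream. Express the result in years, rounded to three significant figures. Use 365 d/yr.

5.81 years

Continuity: the same q passes through each zone, so ΔH = q·Σ(L_j/K_j) — the zones act as resistances in series.
Σ(L/K) = 654/2.27 + 155/1.64 = 288.1 + 94.51 = 382.6 d
K_eq = L_total / Σ(L/K) = 809 / 382.6 = 2.114 m/d
q = K_eq · i = 2.114 × 0.017 = 0.03594 m/d (same in every zone)
Zone A: v = q/n = 0.03594/0.10 = 0.3594 m/d → t_A = 654/0.3594 = 1819 d
Zone B: v = q/n = 0.03594/0.07 = 0.5135 m/d → t_B = 155/0.5135 = 301.9 d
Total t = 1819 + 301.9 = 2121 d
   = 2121 / 365 = 5.81 yr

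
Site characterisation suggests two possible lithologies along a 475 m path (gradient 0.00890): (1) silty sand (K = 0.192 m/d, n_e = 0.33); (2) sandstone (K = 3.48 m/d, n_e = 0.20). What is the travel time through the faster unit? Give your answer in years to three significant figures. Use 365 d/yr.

8.40 years

Unit 1 (silty sand): v = 0.192×0.0089/0.33 = 0.005178 m/d, t = 475/0.005178 = 91730 d
Unit 2 (sandstone): v = 3.48×0.0089/0.20 = 0.1549 m/d, t = 475/0.1549 = 3067 d
Faster: 3067 d / 365 = 8.40 yr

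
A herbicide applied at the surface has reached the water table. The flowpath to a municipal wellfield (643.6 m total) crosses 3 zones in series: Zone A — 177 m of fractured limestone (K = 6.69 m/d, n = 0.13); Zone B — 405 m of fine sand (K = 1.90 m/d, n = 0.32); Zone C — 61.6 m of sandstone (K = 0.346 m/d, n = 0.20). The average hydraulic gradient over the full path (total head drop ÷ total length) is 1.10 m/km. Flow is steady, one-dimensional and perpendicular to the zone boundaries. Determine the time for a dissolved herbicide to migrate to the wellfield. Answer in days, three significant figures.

97300 days

For zones in series the flux q is common to all zones; the equivalent conductivity is the harmonic (thickness-weighted) mean, K_eq = L_total / Σ(L_j/K_j).
Σ(L/K) = 177/6.69 + 405/1.90 + 61.6/0.346 = 26.46 + 213.2 + 178.0 = 417.6 d
K_eq = L_total / Σ(L/K) = 643.6 / 417.6 = 1.541 m/d
q = K_eq · i = 1.541 × 0.0011 = 0.001695 m/d (same in every zone)
Zone A: v = q/n = 0.001695/0.13 = 0.01304 m/d → t_A = 177/0.01304 = 13570 d
Zone B: v = q/n = 0.001695/0.32 = 0.005297 m/d → t_B = 405/0.005297 = 76460 d
Zone C: v = q/n = 0.001695/0.20 = 0.008476 m/d → t_C = 61.6/0.008476 = 7268 d
Total t = 13570 + 76460 + 7268 = 97300 d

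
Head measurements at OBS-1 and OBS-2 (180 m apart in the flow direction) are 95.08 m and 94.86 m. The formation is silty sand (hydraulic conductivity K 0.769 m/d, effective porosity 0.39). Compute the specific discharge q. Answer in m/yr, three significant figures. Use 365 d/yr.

Hydraulic gradient i = (95.08 − 94.86) / 180 = 0.22 / 180 = 0.001222
Darcy flux q = K·i = 0.769 × 0.001222 = 9.399e-4 m/d
   = 9.399e-4 × 365 = 0.343 m/yr

0.343 m/yr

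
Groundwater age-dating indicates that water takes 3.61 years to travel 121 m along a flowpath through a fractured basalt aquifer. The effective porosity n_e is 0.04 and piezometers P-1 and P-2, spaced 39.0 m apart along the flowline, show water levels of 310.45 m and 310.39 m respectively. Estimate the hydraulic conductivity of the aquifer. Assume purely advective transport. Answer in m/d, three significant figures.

2.39 m/d

Hydraulic gradient i = (310.45 − 310.39) / 39.0 = 0.06 / 39.0 = 0.001538
t = 3.61 years = 1318 d
v = L / t = 121 / 1318 = 0.09183 m/d
K = v · n / i = 0.09183 × 0.04 / 0.001538 = 2.39 m/d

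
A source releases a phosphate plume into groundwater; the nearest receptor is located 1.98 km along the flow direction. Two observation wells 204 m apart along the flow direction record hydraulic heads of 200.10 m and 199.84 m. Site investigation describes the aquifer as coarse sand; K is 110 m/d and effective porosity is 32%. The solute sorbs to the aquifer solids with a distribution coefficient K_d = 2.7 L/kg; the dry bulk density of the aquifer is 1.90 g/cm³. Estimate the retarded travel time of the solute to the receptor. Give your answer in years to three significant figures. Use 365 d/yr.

211 years

Hydraulic gradient i = (200.10 − 199.84) / 204 = 0.26 / 204 = 0.001275
Darcy flux q = K·i = 110 × 0.001275 = 0.1402 m/d
Seepage velocity v = q / n = 0.1402 / 0.32 = 0.4381 m/d
Retardation R = 1 + ρ_b·K_d/n = 1 + 1.90×2.7/0.32 = 17.03
Contaminant velocity v_c = v/R = 0.4381/17.03 = 0.02572 m/d
L = 1.98 km = 1980 m
t = L/v_c = 1980/0.02572 = 76970 d
   = 76970/365 = 211 yr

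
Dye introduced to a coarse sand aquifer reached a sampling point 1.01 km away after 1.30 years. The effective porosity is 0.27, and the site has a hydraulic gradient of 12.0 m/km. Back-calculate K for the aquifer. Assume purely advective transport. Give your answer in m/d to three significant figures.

t = 1.30 years = 474.5 d
L = 1.01 km = 1010 m
v = L / t = 1010 / 474.5 = 2.129 m/d
K = v · n / i = 2.129 × 0.27 / 0.012 = 47.9 m/d

47.9 m/d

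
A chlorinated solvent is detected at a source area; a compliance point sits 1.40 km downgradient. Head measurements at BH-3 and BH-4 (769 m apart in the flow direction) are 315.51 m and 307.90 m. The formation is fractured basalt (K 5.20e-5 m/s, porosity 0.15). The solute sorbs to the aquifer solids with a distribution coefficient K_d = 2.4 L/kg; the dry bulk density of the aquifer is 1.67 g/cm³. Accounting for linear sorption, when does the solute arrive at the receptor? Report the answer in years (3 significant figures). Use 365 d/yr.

Hydraulic gradient i = (315.51 − 307.90) / 769 = 7.61 / 769 = 0.009896
K = 5.20e-5 m/s × 86400 s/d = 4.493 m/d
Darcy flux q = K·i = 4.493 × 0.009896 = 0.04446 m/d
Average linear velocity = 0.04446 / 0.15 = 0.2964 m/d
Retardation R = 1 + ρ_b·K_d/n = 1 + 1.67×2.4/0.15 = 27.72
Contaminant velocity v_c = v/R = 0.2964/27.72 = 0.01069 m/d
L = 1.40 km = 1400 m
t = L/v_c = 1400/0.01069 = 130900 d
   = 130900/365 = 359 yr

359 years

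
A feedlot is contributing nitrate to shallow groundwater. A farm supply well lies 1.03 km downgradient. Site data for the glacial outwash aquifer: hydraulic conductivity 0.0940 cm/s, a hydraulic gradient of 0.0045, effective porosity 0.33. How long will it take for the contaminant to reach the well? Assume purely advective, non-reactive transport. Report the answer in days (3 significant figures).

K = 0.0940 cm/s × 864 = 81.22 m/d
q = Ki = 81.22 × 0.0045 = 0.3655 m/d
v = Ki/n = 81.22·0.0045/0.33 = 1.107 m/d
L = 1.03 km = 1030 m
t = L / v = 1030 / 1.107 = 930.0 d

930 days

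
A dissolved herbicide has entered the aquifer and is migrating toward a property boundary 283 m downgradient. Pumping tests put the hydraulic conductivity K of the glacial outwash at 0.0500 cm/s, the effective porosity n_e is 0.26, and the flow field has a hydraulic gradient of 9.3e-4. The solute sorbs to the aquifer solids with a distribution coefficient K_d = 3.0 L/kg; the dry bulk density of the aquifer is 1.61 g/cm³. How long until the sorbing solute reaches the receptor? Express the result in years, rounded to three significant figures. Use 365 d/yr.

K = 0.0500 cm/s × 864 = 43.20 m/d
Darcy flux q = K·i = 43.20 × 9.3e-4 = 0.04018 m/d
Average linear velocity = 0.04018 / 0.26 = 0.1545 m/d
Retardation R = 1 + ρ_b·K_d/n = 1 + 1.61×3.0/0.26 = 19.58
Contaminant velocity v_c = v/R = 0.1545/19.58 = 0.007893 m/d
t = L/v_c = 283/0.007893 = 35850 d
   = 35850/365 = 98.2 yr

98.2 years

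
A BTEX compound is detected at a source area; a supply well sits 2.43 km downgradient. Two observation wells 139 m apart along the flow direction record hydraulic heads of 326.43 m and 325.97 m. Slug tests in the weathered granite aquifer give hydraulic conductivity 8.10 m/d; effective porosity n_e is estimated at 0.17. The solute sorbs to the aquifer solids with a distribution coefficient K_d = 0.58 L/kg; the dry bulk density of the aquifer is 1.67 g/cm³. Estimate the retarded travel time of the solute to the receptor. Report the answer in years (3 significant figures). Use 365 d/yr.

283 years

Hydraulic gradient i = (326.43 − 325.97) / 139 = 0.46 / 139 = 0.003309
Specific discharge q = 8.10 × 0.003309 = 0.02681 m/d
Average linear velocity = 0.02681 / 0.17 = 0.1577 m/d
Retardation R = 1 + ρ_b·K_d/n = 1 + 1.67×0.58/0.17 = 6.698
Contaminant velocity v_c = v/R = 0.1577/6.698 = 0.02354 m/d
L = 2.43 km = 2430 m
t = L/v_c = 2430/0.02354 = 103200 d
   = 103200/365 = 283 yr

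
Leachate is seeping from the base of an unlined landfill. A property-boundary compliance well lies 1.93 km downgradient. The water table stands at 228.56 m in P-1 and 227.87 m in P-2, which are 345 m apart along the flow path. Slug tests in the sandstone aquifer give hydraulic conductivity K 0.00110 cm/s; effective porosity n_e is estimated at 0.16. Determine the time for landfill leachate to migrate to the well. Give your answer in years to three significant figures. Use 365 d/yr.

445 years

Hydraulic gradient i = (228.56 − 227.87) / 345 = 0.69 / 345 = 0.002000
K = 0.00110 cm/s × 864 = 0.9504 m/d
q = Ki = 0.9504 × 0.002000 = 0.001901 m/d
Seepage velocity v = q / n = 0.001901 / 0.16 = 0.01188 m/d
L = 1.93 km = 1930 m
t = L / v = 1930 / 0.01188 = 162500 d
   = 162500 / 365 = 445 yr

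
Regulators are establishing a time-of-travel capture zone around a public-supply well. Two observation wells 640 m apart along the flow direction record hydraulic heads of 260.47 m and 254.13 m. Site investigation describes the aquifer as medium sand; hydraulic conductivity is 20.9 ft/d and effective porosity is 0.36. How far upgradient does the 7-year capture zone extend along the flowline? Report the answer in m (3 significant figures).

Hydraulic gradient i = (260.47 − 254.13) / 640 = 6.34 / 640 = 0.009906
K = 20.9 ft/d × 0.3048 = 6.370 m/d
Specific discharge q = 6.370 × 0.009906 = 0.06311 m/d
Seepage velocity v = q / n = 0.06311 / 0.36 = 0.1753 m/d
T = 7 yr × 365 = 2555 d
L = v × T = 0.1753 × 2555 = 447.9 m

448 m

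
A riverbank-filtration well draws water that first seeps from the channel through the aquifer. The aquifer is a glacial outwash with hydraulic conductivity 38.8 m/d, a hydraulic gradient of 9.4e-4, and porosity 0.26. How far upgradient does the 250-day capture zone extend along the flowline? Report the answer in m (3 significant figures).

35.1 m

q = Ki = 38.8 × 9.4e-4 = 0.03647 m/d
Average linear velocity = 0.03647 / 0.26 = 0.1403 m/d
L = v × T = 0.1403 × 250 = 35.07 m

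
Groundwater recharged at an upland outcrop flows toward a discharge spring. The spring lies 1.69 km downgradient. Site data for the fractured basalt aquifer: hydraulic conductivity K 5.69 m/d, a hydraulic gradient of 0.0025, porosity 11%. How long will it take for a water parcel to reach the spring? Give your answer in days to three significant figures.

13100 days

Specific discharge q = 5.69 × 0.0025 = 0.01423 m/d
Seepage velocity v = q / n = 0.01423 / 0.11 = 0.1293 m/d
L = 1.69 km = 1690 m
t = L / v = 1690 / 0.1293 = 13070 d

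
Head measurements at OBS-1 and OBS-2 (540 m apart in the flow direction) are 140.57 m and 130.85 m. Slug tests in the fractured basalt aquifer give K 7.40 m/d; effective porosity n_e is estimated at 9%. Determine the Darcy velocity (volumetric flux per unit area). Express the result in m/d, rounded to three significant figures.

0.133 m/d

Hydraulic gradient i = (140.57 − 130.85) / 540 = 9.72 / 540 = 0.01800
Specific discharge q = 7.40 × 0.01800 = 0.1332 m/d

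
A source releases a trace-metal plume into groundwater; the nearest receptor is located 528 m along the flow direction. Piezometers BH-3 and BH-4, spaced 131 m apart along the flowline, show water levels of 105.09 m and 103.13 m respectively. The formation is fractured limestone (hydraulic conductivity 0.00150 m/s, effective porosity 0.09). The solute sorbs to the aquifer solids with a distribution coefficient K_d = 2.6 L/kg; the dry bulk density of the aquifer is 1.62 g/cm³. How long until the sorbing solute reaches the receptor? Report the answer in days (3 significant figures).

Hydraulic gradient i = (105.09 − 103.13) / 131 = 1.96 / 131 = 0.01496
K = 0.00150 m/s × 86400 s/d = 129.6 m/d
Darcy flux q = K·i = 129.6 × 0.01496 = 1.939 m/d
v = Ki/n = 129.6·0.01496/0.09 = 21.55 m/d
Retardation R = 1 + ρ_b·K_d/n = 1 + 1.62×2.6/0.09 = 47.80
Contaminant velocity v_c = v/R = 21.55/47.80 = 0.4507 m/d
t = L/v_c = 528/0.4507 = 1171 d

1170 days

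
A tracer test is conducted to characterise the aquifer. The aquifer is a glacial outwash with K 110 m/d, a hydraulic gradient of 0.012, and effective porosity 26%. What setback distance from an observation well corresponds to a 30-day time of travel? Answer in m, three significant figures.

152 m

Darcy flux q = K·i = 110 × 0.012 = 1.320 m/d
v_s = q/n_e = 1.320/0.26 = 5.077 m/d
L = v × T = 5.077 × 30 = 152.3 m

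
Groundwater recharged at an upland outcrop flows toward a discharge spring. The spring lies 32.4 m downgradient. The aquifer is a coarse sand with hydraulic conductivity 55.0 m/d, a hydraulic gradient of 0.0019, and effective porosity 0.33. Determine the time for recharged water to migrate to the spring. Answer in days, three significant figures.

102 days

q = Ki = 55.0 × 0.0019 = 0.1045 m/d
v_s = q/n_e = 0.1045/0.33 = 0.3167 m/d
t = L / v = 32.4 / 0.3167 = 102.3 d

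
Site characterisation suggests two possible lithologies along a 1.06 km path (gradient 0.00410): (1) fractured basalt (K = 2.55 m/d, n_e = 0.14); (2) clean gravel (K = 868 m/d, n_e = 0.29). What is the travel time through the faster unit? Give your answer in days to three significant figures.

Unit 1 (fractured basalt): v = 2.55×0.0041/0.14 = 0.07468 m/d, t = 1060/0.07468 = 14190 d
Unit 2 (clean gravel): v = 868×0.0041/0.29 = 12.27 m/d, t = 1060/12.27 = 86.38 d
Faster unit: t = 86.4 d

86.4 days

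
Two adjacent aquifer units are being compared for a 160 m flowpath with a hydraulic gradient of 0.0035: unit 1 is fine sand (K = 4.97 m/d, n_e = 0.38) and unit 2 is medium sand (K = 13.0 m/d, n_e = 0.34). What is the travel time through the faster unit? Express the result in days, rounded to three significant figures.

Unit 1 (fine sand): v = 4.97×0.0035/0.38 = 0.04578 m/d, t = 160/0.04578 = 3495 d
Unit 2 (medium sand): v = 13.0×0.0035/0.34 = 0.1338 m/d, t = 160/0.1338 = 1196 d
Faster unit: t = 1200 d

1200 days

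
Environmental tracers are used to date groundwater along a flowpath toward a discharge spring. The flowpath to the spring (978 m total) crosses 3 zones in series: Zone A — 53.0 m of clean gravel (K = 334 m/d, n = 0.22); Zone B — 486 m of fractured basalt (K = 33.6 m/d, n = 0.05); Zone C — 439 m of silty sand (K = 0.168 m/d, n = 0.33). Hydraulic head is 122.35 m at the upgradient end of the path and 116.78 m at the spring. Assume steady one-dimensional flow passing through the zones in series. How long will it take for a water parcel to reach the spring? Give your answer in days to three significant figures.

Total head drop ΔH = 122.35 − 116.78 = 5.57 m
Steady 1-D flow in series ⇒ the Darcy flux q is identical in every zone and the zone head losses add (resistances L/K in series).
Σ(L/K) = 53.0/334 + 486/33.6 + 439/0.168 = 0.1587 + 14.46 + 2613 = 2628 d
q = ΔH / Σ(L/K) = 5.57 / 2628 = 0.002120 m/d (same in every zone)
Zone A: v = q/n = 0.002120/0.22 = 0.009635 m/d → t_A = 53.0/0.009635 = 5501 d
Zone B: v = q/n = 0.002120/0.05 = 0.04239 m/d → t_B = 486/0.04239 = 11460 d
Zone C: v = q/n = 0.002120/0.33 = 0.006423 m/d → t_C = 439/0.006423 = 68340 d
Total t = 5501 + 11460 + 68340 = 85310 d

85300 days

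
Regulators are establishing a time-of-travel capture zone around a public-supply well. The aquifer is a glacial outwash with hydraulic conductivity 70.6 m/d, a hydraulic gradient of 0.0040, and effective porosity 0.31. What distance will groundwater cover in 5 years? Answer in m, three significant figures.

1660 m

Specific discharge q = 70.6 × 0.0040 = 0.2824 m/d
v = Ki/n = 70.6·0.0040/0.31 = 0.9110 m/d
T = 5 yr × 365 = 1825 d
L = v × T = 0.9110 × 1825 = 1663 m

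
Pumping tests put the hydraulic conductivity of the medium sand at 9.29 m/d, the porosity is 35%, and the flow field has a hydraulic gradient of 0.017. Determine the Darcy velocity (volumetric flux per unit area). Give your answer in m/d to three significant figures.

Specific discharge q = 9.29 × 0.017 = 0.1579 m/d

0.158 m/d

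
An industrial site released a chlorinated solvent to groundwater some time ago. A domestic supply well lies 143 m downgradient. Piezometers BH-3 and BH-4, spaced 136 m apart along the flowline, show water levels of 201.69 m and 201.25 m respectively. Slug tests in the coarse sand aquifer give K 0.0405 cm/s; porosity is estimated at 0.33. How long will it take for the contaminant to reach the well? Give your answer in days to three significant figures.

417 days

Hydraulic gradient i = (201.69 − 201.25) / 136 = 0.44 / 136 = 0.003235
K = 0.0405 cm/s × 864 = 34.99 m/d
q = Ki = 34.99 × 0.003235 = 0.1132 m/d
v_s = q/n_e = 0.1132/0.33 = 0.3431 m/d
t = L / v = 143 / 0.3431 = 416.8 d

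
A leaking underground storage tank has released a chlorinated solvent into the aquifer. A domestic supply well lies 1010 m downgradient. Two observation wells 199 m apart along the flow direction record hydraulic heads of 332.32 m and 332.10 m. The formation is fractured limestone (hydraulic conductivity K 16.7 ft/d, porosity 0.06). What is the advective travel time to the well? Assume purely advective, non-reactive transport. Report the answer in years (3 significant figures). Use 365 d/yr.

Hydraulic gradient i = (332.32 − 332.10) / 199 = 0.22 / 199 = 0.001106
K = 16.7 ft/d × 0.3048 = 5.090 m/d
Specific discharge q = 5.090 × 0.001106 = 0.005627 m/d
Seepage velocity v = q / n = 0.005627 / 0.06 = 0.09379 m/d
t = L / v = 1010 / 0.09379 = 10770 d
   = 10770 / 365 = 29.5 yr

29.5 years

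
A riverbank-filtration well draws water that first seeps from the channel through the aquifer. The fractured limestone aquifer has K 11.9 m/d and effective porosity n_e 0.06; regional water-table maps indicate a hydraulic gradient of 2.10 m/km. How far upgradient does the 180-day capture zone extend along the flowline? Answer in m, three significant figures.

Specific discharge q = 11.9 × 0.0021 = 0.02499 m/d
Seepage velocity v = q / n = 0.02499 / 0.06 = 0.4165 m/d
L = v × T = 0.4165 × 180 = 74.97 m

75.0 m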